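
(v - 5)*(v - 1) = v^2 - 6*v + 5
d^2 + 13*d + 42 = (d + 6)*(d + 7)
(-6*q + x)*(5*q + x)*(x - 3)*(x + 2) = -30*q^2*x^2 + 30*q^2*x + 180*q^2 - q*x^3 + q*x^2 + 6*q*x + x^4 - x^3 - 6*x^2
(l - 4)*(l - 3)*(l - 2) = l^3 - 9*l^2 + 26*l - 24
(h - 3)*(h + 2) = h^2 - h - 6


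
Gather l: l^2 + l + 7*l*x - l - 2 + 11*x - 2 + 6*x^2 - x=l^2 + 7*l*x + 6*x^2 + 10*x - 4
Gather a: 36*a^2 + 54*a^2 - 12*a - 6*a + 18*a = 90*a^2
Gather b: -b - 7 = -b - 7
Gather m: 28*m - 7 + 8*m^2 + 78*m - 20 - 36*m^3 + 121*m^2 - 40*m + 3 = -36*m^3 + 129*m^2 + 66*m - 24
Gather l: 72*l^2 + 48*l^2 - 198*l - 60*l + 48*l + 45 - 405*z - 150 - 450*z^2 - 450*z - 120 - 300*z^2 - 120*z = 120*l^2 - 210*l - 750*z^2 - 975*z - 225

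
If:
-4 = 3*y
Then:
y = -4/3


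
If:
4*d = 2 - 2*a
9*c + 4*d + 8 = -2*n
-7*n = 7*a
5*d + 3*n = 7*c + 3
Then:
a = 131/155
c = -114/155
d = 12/155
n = -131/155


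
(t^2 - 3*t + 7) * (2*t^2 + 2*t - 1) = 2*t^4 - 4*t^3 + 7*t^2 + 17*t - 7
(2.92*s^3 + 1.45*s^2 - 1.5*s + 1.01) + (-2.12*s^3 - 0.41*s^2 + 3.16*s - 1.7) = 0.8*s^3 + 1.04*s^2 + 1.66*s - 0.69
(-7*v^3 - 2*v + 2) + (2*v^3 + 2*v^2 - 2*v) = -5*v^3 + 2*v^2 - 4*v + 2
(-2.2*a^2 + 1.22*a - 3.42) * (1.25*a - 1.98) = -2.75*a^3 + 5.881*a^2 - 6.6906*a + 6.7716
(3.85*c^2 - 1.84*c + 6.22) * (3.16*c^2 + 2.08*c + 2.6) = 12.166*c^4 + 2.1936*c^3 + 25.838*c^2 + 8.1536*c + 16.172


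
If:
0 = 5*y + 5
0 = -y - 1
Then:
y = -1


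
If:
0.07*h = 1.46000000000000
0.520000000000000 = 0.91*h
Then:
No Solution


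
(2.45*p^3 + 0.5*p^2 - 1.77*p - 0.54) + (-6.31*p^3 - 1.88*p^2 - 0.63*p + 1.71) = -3.86*p^3 - 1.38*p^2 - 2.4*p + 1.17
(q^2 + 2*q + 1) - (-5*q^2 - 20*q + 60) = 6*q^2 + 22*q - 59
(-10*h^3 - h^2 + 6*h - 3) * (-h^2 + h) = 10*h^5 - 9*h^4 - 7*h^3 + 9*h^2 - 3*h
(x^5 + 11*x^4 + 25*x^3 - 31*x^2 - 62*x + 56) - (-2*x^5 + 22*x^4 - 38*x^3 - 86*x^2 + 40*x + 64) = 3*x^5 - 11*x^4 + 63*x^3 + 55*x^2 - 102*x - 8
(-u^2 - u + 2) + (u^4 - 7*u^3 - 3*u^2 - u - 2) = u^4 - 7*u^3 - 4*u^2 - 2*u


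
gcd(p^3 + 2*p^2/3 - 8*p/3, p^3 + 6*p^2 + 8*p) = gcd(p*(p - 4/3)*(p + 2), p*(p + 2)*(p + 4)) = p^2 + 2*p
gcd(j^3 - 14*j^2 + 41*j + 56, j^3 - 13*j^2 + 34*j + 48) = j^2 - 7*j - 8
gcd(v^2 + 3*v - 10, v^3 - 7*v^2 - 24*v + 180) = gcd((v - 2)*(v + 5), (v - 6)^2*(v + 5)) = v + 5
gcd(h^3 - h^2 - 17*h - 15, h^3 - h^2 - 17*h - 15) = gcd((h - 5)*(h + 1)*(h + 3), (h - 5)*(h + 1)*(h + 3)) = h^3 - h^2 - 17*h - 15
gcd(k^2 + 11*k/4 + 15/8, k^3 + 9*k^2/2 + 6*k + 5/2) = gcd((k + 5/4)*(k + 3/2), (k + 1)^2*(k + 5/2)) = 1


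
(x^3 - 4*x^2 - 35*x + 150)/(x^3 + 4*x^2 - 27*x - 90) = (x - 5)/(x + 3)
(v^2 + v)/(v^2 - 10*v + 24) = v*(v + 1)/(v^2 - 10*v + 24)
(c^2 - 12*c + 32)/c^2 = 1 - 12/c + 32/c^2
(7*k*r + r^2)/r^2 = (7*k + r)/r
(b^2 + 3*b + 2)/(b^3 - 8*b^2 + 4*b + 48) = (b + 1)/(b^2 - 10*b + 24)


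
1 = 1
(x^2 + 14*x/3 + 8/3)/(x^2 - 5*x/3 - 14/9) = 3*(x + 4)/(3*x - 7)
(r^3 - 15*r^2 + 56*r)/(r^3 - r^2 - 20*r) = (-r^2 + 15*r - 56)/(-r^2 + r + 20)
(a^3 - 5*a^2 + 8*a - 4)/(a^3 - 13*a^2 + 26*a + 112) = (a^3 - 5*a^2 + 8*a - 4)/(a^3 - 13*a^2 + 26*a + 112)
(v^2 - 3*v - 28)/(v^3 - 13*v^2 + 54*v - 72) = (v^2 - 3*v - 28)/(v^3 - 13*v^2 + 54*v - 72)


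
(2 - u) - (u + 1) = 1 - 2*u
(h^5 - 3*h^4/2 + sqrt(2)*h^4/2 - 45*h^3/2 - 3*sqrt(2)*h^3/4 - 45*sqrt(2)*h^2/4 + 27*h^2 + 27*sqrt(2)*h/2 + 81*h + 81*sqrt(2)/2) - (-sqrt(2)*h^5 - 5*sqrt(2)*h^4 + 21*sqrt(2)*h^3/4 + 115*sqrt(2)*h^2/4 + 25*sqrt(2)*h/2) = h^5 + sqrt(2)*h^5 - 3*h^4/2 + 11*sqrt(2)*h^4/2 - 45*h^3/2 - 6*sqrt(2)*h^3 - 40*sqrt(2)*h^2 + 27*h^2 + sqrt(2)*h + 81*h + 81*sqrt(2)/2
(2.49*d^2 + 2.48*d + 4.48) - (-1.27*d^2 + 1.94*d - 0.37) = 3.76*d^2 + 0.54*d + 4.85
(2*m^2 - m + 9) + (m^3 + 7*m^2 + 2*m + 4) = m^3 + 9*m^2 + m + 13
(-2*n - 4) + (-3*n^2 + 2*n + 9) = 5 - 3*n^2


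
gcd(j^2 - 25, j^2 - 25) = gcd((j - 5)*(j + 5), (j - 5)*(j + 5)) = j^2 - 25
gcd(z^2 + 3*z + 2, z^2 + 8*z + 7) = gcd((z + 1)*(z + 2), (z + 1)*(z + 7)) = z + 1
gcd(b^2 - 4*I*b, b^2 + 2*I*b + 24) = b - 4*I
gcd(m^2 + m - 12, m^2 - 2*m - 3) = m - 3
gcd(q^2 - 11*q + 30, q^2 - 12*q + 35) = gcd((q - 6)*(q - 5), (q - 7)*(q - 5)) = q - 5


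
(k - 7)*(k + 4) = k^2 - 3*k - 28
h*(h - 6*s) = h^2 - 6*h*s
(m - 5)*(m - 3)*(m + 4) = m^3 - 4*m^2 - 17*m + 60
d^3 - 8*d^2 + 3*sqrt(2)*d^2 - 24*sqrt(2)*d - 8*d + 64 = (d - 8)*(d - sqrt(2))*(d + 4*sqrt(2))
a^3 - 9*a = a*(a - 3)*(a + 3)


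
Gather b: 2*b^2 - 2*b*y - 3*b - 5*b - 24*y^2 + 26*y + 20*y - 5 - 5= 2*b^2 + b*(-2*y - 8) - 24*y^2 + 46*y - 10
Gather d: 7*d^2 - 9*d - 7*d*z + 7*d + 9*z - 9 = 7*d^2 + d*(-7*z - 2) + 9*z - 9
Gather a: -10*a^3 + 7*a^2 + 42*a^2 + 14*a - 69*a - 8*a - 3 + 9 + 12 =-10*a^3 + 49*a^2 - 63*a + 18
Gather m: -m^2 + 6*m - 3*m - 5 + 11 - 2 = -m^2 + 3*m + 4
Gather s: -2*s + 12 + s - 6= 6 - s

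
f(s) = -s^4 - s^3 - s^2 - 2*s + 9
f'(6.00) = -986.00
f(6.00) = -1551.00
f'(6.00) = -986.00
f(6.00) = -1551.00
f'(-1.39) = 5.73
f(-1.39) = 8.80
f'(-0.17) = -1.73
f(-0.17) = 9.32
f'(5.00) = -587.00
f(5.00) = -776.00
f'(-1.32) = 4.61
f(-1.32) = 9.16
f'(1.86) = -41.84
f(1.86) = -16.58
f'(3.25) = -177.50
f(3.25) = -153.96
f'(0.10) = -2.23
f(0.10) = 8.79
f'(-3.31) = 116.81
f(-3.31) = -79.11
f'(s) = -4*s^3 - 3*s^2 - 2*s - 2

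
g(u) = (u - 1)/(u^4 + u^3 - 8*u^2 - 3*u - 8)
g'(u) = (u - 1)*(-4*u^3 - 3*u^2 + 16*u + 3)/(u^4 + u^3 - 8*u^2 - 3*u - 8)^2 + 1/(u^4 + u^3 - 8*u^2 - 3*u - 8) = (u^4 + u^3 - 8*u^2 - 3*u - (u - 1)*(4*u^3 + 3*u^2 - 16*u - 3) - 8)/(-u^4 - u^3 + 8*u^2 + 3*u + 8)^2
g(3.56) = 0.03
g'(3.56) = -0.04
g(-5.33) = -0.01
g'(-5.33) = -0.01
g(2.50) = -0.14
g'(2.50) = -0.58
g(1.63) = -0.03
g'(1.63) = -0.04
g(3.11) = 0.07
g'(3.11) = -0.21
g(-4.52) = -0.03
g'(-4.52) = -0.04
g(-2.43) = 0.13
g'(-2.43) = -0.05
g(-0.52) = 0.18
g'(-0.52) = -0.00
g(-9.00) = 0.00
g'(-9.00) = 0.00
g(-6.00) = -0.00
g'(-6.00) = -0.00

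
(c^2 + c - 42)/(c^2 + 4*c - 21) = (c - 6)/(c - 3)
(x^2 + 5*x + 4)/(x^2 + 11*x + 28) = (x + 1)/(x + 7)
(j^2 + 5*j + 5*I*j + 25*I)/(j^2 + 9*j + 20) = (j + 5*I)/(j + 4)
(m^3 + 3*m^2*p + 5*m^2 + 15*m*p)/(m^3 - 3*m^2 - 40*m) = (m + 3*p)/(m - 8)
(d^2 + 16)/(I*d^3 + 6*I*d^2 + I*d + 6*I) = -I*(d^2 + 16)/(d^3 + 6*d^2 + d + 6)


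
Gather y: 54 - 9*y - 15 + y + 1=40 - 8*y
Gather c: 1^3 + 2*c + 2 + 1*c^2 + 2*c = c^2 + 4*c + 3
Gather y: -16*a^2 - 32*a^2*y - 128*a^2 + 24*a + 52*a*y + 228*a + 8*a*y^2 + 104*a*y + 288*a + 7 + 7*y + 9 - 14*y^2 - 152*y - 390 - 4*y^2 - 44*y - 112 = -144*a^2 + 540*a + y^2*(8*a - 18) + y*(-32*a^2 + 156*a - 189) - 486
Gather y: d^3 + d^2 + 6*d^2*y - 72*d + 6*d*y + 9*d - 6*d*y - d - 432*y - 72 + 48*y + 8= d^3 + d^2 - 64*d + y*(6*d^2 - 384) - 64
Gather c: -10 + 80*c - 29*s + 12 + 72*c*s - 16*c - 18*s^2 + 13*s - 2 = c*(72*s + 64) - 18*s^2 - 16*s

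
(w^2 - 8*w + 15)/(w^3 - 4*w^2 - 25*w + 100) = (w - 3)/(w^2 + w - 20)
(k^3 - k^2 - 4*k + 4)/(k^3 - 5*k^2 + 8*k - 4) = (k + 2)/(k - 2)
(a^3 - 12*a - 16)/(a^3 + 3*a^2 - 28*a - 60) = (a^2 - 2*a - 8)/(a^2 + a - 30)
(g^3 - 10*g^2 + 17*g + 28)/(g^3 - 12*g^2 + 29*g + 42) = (g - 4)/(g - 6)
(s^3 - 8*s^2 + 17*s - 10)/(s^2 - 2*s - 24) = (-s^3 + 8*s^2 - 17*s + 10)/(-s^2 + 2*s + 24)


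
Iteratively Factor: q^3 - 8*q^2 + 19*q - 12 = (q - 1)*(q^2 - 7*q + 12) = (q - 4)*(q - 1)*(q - 3)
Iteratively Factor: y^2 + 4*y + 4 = (y + 2)*(y + 2)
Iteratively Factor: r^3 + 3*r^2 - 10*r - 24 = (r - 3)*(r^2 + 6*r + 8) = (r - 3)*(r + 2)*(r + 4)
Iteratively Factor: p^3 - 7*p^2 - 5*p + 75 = (p - 5)*(p^2 - 2*p - 15) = (p - 5)^2*(p + 3)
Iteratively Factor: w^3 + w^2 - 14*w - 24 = (w - 4)*(w^2 + 5*w + 6) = (w - 4)*(w + 3)*(w + 2)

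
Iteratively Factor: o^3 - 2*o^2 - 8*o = (o + 2)*(o^2 - 4*o) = o*(o + 2)*(o - 4)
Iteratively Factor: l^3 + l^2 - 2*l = (l)*(l^2 + l - 2) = l*(l - 1)*(l + 2)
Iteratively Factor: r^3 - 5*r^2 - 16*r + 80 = (r - 5)*(r^2 - 16) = (r - 5)*(r - 4)*(r + 4)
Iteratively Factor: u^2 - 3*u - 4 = (u - 4)*(u + 1)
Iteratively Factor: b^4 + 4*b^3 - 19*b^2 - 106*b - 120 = (b + 4)*(b^3 - 19*b - 30) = (b + 2)*(b + 4)*(b^2 - 2*b - 15) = (b + 2)*(b + 3)*(b + 4)*(b - 5)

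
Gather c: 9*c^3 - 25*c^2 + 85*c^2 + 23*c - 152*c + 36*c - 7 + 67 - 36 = 9*c^3 + 60*c^2 - 93*c + 24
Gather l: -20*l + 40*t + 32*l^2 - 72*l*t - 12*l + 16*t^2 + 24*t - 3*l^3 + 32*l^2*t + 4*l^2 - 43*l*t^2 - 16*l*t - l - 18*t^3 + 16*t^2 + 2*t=-3*l^3 + l^2*(32*t + 36) + l*(-43*t^2 - 88*t - 33) - 18*t^3 + 32*t^2 + 66*t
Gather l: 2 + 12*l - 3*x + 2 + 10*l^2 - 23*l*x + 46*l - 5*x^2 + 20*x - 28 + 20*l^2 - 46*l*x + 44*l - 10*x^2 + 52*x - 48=30*l^2 + l*(102 - 69*x) - 15*x^2 + 69*x - 72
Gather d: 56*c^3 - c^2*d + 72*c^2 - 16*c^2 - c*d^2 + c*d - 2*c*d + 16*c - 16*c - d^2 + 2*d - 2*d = 56*c^3 + 56*c^2 + d^2*(-c - 1) + d*(-c^2 - c)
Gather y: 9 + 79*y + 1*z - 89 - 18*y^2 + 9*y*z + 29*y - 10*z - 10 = -18*y^2 + y*(9*z + 108) - 9*z - 90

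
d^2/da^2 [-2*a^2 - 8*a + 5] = -4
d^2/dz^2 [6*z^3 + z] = 36*z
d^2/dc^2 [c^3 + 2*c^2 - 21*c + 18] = 6*c + 4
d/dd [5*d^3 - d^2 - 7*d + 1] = 15*d^2 - 2*d - 7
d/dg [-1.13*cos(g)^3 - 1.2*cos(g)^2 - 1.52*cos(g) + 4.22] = (3.39*cos(g)^2 + 2.4*cos(g) + 1.52)*sin(g)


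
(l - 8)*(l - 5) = l^2 - 13*l + 40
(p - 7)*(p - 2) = p^2 - 9*p + 14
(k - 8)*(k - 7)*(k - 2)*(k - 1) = k^4 - 18*k^3 + 103*k^2 - 198*k + 112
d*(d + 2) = d^2 + 2*d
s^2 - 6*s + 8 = (s - 4)*(s - 2)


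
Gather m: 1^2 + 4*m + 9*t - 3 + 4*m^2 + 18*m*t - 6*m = 4*m^2 + m*(18*t - 2) + 9*t - 2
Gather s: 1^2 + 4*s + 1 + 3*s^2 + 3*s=3*s^2 + 7*s + 2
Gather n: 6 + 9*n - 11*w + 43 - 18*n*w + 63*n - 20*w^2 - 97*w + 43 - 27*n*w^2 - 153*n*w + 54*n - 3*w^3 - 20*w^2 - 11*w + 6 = n*(-27*w^2 - 171*w + 126) - 3*w^3 - 40*w^2 - 119*w + 98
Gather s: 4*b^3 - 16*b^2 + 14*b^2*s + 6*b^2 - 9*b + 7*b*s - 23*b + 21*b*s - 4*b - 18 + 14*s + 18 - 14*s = 4*b^3 - 10*b^2 - 36*b + s*(14*b^2 + 28*b)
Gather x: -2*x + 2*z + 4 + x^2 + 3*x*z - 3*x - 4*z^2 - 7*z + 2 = x^2 + x*(3*z - 5) - 4*z^2 - 5*z + 6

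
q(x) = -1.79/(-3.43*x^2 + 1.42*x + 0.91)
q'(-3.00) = 0.03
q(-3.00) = 0.05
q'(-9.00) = 0.00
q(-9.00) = 0.01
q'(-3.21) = 0.03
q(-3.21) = 0.05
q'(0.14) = 0.76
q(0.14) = -1.72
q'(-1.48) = 0.27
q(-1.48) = 0.21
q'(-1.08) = 0.74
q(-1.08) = 0.39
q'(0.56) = -10.94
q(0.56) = -2.84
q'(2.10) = -0.18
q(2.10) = 0.16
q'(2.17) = -0.16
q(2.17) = 0.15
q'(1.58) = -0.58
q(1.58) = 0.33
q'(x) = -1.79*(6.86*x - 1.42)/(-3.43*x^2 + 1.42*x + 0.91)^2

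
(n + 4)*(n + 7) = n^2 + 11*n + 28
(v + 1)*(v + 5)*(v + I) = v^3 + 6*v^2 + I*v^2 + 5*v + 6*I*v + 5*I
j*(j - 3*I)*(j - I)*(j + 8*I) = j^4 + 4*I*j^3 + 29*j^2 - 24*I*j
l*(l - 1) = l^2 - l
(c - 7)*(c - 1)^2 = c^3 - 9*c^2 + 15*c - 7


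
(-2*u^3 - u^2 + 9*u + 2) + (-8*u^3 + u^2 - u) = -10*u^3 + 8*u + 2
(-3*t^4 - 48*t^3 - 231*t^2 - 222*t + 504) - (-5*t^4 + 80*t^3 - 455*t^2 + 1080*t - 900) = 2*t^4 - 128*t^3 + 224*t^2 - 1302*t + 1404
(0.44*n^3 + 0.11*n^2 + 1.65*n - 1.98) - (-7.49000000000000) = 0.44*n^3 + 0.11*n^2 + 1.65*n + 5.51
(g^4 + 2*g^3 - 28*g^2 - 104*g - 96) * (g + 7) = g^5 + 9*g^4 - 14*g^3 - 300*g^2 - 824*g - 672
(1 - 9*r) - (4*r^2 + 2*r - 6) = -4*r^2 - 11*r + 7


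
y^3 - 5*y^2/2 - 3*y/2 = y*(y - 3)*(y + 1/2)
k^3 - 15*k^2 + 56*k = k*(k - 8)*(k - 7)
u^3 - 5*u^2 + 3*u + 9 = (u - 3)^2*(u + 1)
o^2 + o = o*(o + 1)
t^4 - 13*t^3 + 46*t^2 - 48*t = t*(t - 8)*(t - 3)*(t - 2)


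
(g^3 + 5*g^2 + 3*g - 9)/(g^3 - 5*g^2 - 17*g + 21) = (g + 3)/(g - 7)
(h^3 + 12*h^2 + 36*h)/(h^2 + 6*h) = h + 6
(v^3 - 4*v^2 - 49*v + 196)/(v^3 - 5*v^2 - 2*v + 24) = (v^2 - 49)/(v^2 - v - 6)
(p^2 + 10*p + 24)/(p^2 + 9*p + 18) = (p + 4)/(p + 3)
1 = 1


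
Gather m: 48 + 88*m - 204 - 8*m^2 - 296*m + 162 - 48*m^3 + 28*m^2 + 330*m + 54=-48*m^3 + 20*m^2 + 122*m + 60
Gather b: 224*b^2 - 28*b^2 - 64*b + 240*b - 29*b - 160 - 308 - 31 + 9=196*b^2 + 147*b - 490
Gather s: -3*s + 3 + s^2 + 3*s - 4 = s^2 - 1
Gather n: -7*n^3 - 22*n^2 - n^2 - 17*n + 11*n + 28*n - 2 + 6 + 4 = -7*n^3 - 23*n^2 + 22*n + 8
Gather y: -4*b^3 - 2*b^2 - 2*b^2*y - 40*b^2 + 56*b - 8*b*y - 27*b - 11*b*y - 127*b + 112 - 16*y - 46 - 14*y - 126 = -4*b^3 - 42*b^2 - 98*b + y*(-2*b^2 - 19*b - 30) - 60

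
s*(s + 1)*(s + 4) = s^3 + 5*s^2 + 4*s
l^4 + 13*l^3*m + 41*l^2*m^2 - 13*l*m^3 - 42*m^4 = (l - m)*(l + m)*(l + 6*m)*(l + 7*m)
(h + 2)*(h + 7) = h^2 + 9*h + 14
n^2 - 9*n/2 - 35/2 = (n - 7)*(n + 5/2)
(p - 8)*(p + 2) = p^2 - 6*p - 16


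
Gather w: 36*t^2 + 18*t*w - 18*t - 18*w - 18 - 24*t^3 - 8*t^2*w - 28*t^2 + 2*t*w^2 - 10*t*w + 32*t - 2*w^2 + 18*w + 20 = -24*t^3 + 8*t^2 + 14*t + w^2*(2*t - 2) + w*(-8*t^2 + 8*t) + 2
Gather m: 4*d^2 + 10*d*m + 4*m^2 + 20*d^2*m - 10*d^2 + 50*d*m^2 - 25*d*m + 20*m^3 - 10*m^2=-6*d^2 + 20*m^3 + m^2*(50*d - 6) + m*(20*d^2 - 15*d)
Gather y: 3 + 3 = 6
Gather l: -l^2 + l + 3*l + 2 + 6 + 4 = -l^2 + 4*l + 12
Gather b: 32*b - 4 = 32*b - 4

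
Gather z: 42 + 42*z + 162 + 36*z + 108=78*z + 312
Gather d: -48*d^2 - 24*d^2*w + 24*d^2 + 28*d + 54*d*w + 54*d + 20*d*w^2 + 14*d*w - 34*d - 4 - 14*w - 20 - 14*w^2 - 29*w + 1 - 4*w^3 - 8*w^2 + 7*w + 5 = d^2*(-24*w - 24) + d*(20*w^2 + 68*w + 48) - 4*w^3 - 22*w^2 - 36*w - 18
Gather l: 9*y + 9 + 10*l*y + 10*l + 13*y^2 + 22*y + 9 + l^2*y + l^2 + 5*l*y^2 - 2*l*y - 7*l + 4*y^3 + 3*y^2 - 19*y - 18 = l^2*(y + 1) + l*(5*y^2 + 8*y + 3) + 4*y^3 + 16*y^2 + 12*y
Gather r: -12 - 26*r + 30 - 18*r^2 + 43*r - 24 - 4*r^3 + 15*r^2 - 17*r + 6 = -4*r^3 - 3*r^2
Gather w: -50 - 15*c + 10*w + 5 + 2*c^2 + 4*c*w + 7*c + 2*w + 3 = 2*c^2 - 8*c + w*(4*c + 12) - 42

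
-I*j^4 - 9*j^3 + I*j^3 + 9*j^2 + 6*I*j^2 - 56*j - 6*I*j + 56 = (j - 7*I)*(j - 4*I)*(j + 2*I)*(-I*j + I)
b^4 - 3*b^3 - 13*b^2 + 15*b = b*(b - 5)*(b - 1)*(b + 3)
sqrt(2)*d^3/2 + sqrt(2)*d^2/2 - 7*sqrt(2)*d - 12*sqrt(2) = (d - 4)*(d + 3)*(sqrt(2)*d/2 + sqrt(2))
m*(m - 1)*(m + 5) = m^3 + 4*m^2 - 5*m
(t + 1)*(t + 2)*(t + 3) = t^3 + 6*t^2 + 11*t + 6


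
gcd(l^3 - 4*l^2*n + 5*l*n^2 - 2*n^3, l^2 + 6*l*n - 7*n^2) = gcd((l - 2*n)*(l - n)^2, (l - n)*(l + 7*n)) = l - n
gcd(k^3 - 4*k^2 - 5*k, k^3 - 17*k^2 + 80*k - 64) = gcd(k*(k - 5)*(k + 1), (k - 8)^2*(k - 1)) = 1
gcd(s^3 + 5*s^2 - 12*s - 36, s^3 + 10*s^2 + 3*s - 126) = s^2 + 3*s - 18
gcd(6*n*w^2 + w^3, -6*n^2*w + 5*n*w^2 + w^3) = 6*n*w + w^2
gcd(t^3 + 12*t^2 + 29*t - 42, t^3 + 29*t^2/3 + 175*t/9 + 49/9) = t + 7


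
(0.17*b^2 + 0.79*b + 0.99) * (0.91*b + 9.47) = 0.1547*b^3 + 2.3288*b^2 + 8.3822*b + 9.3753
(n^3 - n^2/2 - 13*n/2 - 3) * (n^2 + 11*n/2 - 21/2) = n^5 + 5*n^4 - 79*n^3/4 - 67*n^2/2 + 207*n/4 + 63/2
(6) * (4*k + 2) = 24*k + 12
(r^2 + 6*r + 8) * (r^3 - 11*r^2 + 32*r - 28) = r^5 - 5*r^4 - 26*r^3 + 76*r^2 + 88*r - 224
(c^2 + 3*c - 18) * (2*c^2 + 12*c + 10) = 2*c^4 + 18*c^3 + 10*c^2 - 186*c - 180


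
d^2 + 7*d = d*(d + 7)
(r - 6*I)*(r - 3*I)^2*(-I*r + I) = -I*r^4 - 12*r^3 + I*r^3 + 12*r^2 + 45*I*r^2 + 54*r - 45*I*r - 54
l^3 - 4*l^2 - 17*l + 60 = (l - 5)*(l - 3)*(l + 4)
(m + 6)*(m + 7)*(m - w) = m^3 - m^2*w + 13*m^2 - 13*m*w + 42*m - 42*w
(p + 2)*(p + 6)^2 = p^3 + 14*p^2 + 60*p + 72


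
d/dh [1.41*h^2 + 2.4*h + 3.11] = 2.82*h + 2.4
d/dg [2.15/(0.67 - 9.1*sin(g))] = 19.565*cos(g)/(9.1*sin(g) - 0.67)^2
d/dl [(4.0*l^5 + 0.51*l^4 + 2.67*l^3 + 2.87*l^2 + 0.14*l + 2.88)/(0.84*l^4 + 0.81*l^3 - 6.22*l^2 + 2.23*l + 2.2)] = (3.36*l^8 + 6.48*l^7 - 76.4697*l^6 + 24.514*l^5 + 28.127*l^4 + 6.4926*l^3 + 17.8945*l^2 + 48.4552*l - 6.1144)/(0.7056*l^8 + 1.3608*l^7 - 9.7935*l^6 - 6.33*l^5 + 45.997*l^4 - 24.1772*l^3 - 22.3951*l^2 + 9.812*l + 4.84)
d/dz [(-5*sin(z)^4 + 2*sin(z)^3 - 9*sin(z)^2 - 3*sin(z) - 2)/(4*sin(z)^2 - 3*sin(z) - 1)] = (-40*sin(z)^5 + 53*sin(z)^4 + 8*sin(z)^3 + 33*sin(z)^2 + 34*sin(z) - 3)*cos(z)/((sin(z) - 1)^2*(4*sin(z) + 1)^2)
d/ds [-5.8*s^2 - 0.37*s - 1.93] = -11.6*s - 0.37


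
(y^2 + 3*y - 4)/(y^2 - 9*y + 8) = (y + 4)/(y - 8)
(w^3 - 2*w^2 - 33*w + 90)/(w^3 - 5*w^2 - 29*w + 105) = (w^2 + w - 30)/(w^2 - 2*w - 35)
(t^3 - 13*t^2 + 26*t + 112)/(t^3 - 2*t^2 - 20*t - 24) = (t^2 - 15*t + 56)/(t^2 - 4*t - 12)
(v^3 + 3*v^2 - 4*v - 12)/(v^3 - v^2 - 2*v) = (v^2 + 5*v + 6)/(v*(v + 1))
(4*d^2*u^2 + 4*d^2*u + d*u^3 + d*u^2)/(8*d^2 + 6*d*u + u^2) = d*u*(u + 1)/(2*d + u)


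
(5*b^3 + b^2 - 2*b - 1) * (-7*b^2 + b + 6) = -35*b^5 - 2*b^4 + 45*b^3 + 11*b^2 - 13*b - 6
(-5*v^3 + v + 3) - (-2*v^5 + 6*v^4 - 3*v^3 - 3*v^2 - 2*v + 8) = 2*v^5 - 6*v^4 - 2*v^3 + 3*v^2 + 3*v - 5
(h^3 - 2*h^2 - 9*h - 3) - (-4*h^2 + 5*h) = h^3 + 2*h^2 - 14*h - 3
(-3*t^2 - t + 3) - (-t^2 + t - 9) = -2*t^2 - 2*t + 12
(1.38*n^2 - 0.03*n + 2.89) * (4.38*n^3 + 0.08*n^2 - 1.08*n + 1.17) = 6.0444*n^5 - 0.021*n^4 + 11.1654*n^3 + 1.8782*n^2 - 3.1563*n + 3.3813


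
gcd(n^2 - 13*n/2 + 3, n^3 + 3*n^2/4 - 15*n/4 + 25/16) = n - 1/2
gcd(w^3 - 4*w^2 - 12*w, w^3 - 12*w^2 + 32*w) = w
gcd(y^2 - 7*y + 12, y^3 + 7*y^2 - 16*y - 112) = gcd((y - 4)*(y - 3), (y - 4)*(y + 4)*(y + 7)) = y - 4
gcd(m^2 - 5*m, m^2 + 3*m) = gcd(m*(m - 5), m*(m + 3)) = m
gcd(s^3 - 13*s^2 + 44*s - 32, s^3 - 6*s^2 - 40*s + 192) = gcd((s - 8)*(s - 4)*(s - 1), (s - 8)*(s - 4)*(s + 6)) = s^2 - 12*s + 32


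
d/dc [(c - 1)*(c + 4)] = 2*c + 3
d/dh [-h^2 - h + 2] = -2*h - 1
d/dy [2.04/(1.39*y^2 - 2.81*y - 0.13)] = (5.7324 - 5.6712*y)/(-1.39*y^2 + 2.81*y + 0.13)^2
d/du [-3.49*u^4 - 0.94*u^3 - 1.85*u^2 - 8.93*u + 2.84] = -13.96*u^3 - 2.82*u^2 - 3.7*u - 8.93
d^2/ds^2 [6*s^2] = 12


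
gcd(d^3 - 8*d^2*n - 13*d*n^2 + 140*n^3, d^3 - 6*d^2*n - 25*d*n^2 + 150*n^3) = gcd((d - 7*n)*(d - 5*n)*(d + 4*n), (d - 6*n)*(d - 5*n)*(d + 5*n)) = d - 5*n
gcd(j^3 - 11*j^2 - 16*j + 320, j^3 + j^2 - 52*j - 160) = j^2 - 3*j - 40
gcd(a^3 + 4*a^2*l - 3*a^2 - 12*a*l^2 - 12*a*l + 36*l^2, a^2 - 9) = a - 3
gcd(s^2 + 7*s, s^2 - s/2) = s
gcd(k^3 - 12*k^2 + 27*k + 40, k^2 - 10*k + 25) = k - 5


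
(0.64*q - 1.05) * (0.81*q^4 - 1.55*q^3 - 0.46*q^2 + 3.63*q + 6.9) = 0.5184*q^5 - 1.8425*q^4 + 1.3331*q^3 + 2.8062*q^2 + 0.6045*q - 7.245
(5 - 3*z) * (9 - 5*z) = 15*z^2 - 52*z + 45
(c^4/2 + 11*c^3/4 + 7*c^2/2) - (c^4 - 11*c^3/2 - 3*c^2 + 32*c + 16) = -c^4/2 + 33*c^3/4 + 13*c^2/2 - 32*c - 16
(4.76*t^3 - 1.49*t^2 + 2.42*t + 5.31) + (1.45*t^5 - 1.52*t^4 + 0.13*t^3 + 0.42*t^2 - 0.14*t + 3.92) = 1.45*t^5 - 1.52*t^4 + 4.89*t^3 - 1.07*t^2 + 2.28*t + 9.23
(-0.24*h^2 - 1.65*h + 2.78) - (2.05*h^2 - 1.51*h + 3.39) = -2.29*h^2 - 0.14*h - 0.61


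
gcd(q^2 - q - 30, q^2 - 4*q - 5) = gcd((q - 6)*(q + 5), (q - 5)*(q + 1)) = 1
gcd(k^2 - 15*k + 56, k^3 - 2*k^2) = 1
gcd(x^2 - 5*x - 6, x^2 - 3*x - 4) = x + 1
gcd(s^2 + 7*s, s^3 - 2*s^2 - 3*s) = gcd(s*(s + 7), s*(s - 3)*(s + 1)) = s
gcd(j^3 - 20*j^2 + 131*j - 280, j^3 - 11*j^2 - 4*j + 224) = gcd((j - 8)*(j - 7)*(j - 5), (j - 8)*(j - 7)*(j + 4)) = j^2 - 15*j + 56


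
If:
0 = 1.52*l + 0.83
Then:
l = -0.55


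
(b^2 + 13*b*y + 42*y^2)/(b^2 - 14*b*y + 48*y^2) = (b^2 + 13*b*y + 42*y^2)/(b^2 - 14*b*y + 48*y^2)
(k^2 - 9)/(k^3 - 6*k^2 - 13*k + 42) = (k - 3)/(k^2 - 9*k + 14)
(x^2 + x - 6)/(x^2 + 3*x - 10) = (x + 3)/(x + 5)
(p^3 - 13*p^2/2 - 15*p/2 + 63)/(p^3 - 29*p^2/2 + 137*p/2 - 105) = (p + 3)/(p - 5)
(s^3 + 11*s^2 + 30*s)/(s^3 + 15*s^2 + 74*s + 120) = s/(s + 4)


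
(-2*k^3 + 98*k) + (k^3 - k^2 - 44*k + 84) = -k^3 - k^2 + 54*k + 84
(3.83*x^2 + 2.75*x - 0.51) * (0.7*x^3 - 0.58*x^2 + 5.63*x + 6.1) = 2.681*x^5 - 0.2964*x^4 + 19.6109*x^3 + 39.1413*x^2 + 13.9037*x - 3.111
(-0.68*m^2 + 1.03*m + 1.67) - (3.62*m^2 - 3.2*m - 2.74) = -4.3*m^2 + 4.23*m + 4.41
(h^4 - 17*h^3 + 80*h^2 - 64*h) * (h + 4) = h^5 - 13*h^4 + 12*h^3 + 256*h^2 - 256*h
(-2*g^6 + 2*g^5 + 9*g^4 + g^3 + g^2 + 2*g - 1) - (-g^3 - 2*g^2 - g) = -2*g^6 + 2*g^5 + 9*g^4 + 2*g^3 + 3*g^2 + 3*g - 1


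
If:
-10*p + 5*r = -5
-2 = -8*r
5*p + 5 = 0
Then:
No Solution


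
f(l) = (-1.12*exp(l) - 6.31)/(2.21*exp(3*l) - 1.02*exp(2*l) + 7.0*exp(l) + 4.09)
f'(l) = (-1.12*exp(l) - 6.31)*(-6.63*exp(3*l) + 2.04*exp(2*l) - 7.0*exp(l))/(2.21*exp(3*l) - 1.02*exp(2*l) + 7.0*exp(l) + 4.09)^2 - 1.12*exp(l)/(2.21*exp(3*l) - 1.02*exp(2*l) + 7.0*exp(l) + 4.09)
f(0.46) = -0.38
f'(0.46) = 0.49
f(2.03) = -0.02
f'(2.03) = 0.04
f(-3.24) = -1.46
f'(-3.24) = 0.08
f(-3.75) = -1.49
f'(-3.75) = 0.05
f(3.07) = -0.00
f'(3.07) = 0.00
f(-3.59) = -1.48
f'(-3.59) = 0.06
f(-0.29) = -0.74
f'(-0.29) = 0.44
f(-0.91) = -0.98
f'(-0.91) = 0.35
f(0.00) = -0.61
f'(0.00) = 0.48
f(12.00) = 0.00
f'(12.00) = 0.00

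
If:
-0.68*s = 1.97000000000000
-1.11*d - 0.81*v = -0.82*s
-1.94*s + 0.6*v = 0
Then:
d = 4.70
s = -2.90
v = -9.37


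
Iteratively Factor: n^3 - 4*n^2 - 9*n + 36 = (n + 3)*(n^2 - 7*n + 12) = (n - 4)*(n + 3)*(n - 3)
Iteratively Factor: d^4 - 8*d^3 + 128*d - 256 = (d - 4)*(d^3 - 4*d^2 - 16*d + 64) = (d - 4)^2*(d^2 - 16) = (d - 4)^3*(d + 4)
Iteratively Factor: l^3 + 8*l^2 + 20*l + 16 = (l + 2)*(l^2 + 6*l + 8) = (l + 2)*(l + 4)*(l + 2)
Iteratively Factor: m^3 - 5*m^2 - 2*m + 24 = (m - 4)*(m^2 - m - 6) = (m - 4)*(m + 2)*(m - 3)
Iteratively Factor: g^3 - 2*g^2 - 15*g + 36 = (g - 3)*(g^2 + g - 12) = (g - 3)*(g + 4)*(g - 3)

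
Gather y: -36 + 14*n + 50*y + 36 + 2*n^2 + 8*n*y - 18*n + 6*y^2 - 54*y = 2*n^2 - 4*n + 6*y^2 + y*(8*n - 4)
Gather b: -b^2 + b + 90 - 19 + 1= -b^2 + b + 72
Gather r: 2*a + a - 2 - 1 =3*a - 3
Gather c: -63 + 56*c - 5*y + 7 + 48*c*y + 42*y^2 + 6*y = c*(48*y + 56) + 42*y^2 + y - 56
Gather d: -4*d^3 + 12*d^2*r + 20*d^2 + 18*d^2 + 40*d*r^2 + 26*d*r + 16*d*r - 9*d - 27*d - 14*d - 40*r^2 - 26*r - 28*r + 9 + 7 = -4*d^3 + d^2*(12*r + 38) + d*(40*r^2 + 42*r - 50) - 40*r^2 - 54*r + 16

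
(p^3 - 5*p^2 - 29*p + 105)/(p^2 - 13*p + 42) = (p^2 + 2*p - 15)/(p - 6)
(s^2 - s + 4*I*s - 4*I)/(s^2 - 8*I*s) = (s^2 - s + 4*I*s - 4*I)/(s*(s - 8*I))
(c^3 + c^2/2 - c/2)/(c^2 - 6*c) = (2*c^2 + c - 1)/(2*(c - 6))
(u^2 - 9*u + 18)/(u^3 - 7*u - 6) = (u - 6)/(u^2 + 3*u + 2)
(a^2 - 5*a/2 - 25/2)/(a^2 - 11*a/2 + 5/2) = (2*a + 5)/(2*a - 1)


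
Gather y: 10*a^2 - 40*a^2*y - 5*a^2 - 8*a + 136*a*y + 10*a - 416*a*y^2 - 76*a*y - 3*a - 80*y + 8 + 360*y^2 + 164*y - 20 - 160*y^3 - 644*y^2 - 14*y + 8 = 5*a^2 - a - 160*y^3 + y^2*(-416*a - 284) + y*(-40*a^2 + 60*a + 70) - 4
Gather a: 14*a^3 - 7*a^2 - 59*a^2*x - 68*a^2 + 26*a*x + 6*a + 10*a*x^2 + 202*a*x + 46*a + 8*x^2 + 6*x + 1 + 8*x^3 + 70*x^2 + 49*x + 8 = 14*a^3 + a^2*(-59*x - 75) + a*(10*x^2 + 228*x + 52) + 8*x^3 + 78*x^2 + 55*x + 9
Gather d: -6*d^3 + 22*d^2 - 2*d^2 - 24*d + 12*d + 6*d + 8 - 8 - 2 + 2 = -6*d^3 + 20*d^2 - 6*d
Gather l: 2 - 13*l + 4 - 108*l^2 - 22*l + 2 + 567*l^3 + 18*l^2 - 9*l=567*l^3 - 90*l^2 - 44*l + 8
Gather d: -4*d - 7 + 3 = -4*d - 4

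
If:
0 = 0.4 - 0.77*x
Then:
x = 0.52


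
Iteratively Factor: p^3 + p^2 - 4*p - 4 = (p + 2)*(p^2 - p - 2) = (p - 2)*(p + 2)*(p + 1)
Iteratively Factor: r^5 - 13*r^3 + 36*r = (r + 3)*(r^4 - 3*r^3 - 4*r^2 + 12*r) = (r - 3)*(r + 3)*(r^3 - 4*r) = r*(r - 3)*(r + 3)*(r^2 - 4) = r*(r - 3)*(r - 2)*(r + 3)*(r + 2)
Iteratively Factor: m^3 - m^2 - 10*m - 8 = (m - 4)*(m^2 + 3*m + 2) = (m - 4)*(m + 2)*(m + 1)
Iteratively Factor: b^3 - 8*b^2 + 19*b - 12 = (b - 1)*(b^2 - 7*b + 12) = (b - 4)*(b - 1)*(b - 3)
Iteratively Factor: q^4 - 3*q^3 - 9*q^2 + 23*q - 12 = (q + 3)*(q^3 - 6*q^2 + 9*q - 4) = (q - 4)*(q + 3)*(q^2 - 2*q + 1) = (q - 4)*(q - 1)*(q + 3)*(q - 1)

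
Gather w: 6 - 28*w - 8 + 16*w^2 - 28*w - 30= 16*w^2 - 56*w - 32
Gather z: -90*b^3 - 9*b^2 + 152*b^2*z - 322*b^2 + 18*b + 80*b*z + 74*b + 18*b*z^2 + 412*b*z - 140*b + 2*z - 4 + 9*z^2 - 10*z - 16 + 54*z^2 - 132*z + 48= -90*b^3 - 331*b^2 - 48*b + z^2*(18*b + 63) + z*(152*b^2 + 492*b - 140) + 28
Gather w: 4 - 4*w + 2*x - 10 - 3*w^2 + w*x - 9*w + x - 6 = -3*w^2 + w*(x - 13) + 3*x - 12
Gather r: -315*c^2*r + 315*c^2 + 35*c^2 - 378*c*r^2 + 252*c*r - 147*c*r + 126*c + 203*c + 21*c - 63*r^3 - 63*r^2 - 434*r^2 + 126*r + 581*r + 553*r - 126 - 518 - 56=350*c^2 + 350*c - 63*r^3 + r^2*(-378*c - 497) + r*(-315*c^2 + 105*c + 1260) - 700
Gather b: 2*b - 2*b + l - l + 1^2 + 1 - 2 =0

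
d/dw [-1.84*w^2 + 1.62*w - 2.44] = 1.62 - 3.68*w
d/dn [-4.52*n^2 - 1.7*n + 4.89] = -9.04*n - 1.7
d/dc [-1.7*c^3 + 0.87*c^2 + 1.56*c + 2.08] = -5.1*c^2 + 1.74*c + 1.56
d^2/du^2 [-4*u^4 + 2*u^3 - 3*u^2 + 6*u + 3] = -48*u^2 + 12*u - 6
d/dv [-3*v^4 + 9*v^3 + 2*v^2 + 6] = v*(-12*v^2 + 27*v + 4)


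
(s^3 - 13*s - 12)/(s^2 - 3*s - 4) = s + 3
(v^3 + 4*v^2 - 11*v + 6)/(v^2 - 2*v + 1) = v + 6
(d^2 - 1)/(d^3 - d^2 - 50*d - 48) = (d - 1)/(d^2 - 2*d - 48)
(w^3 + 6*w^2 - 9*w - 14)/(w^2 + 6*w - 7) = (w^2 - w - 2)/(w - 1)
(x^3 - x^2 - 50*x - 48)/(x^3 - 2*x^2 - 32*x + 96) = (x^2 - 7*x - 8)/(x^2 - 8*x + 16)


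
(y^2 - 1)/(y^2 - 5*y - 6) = (y - 1)/(y - 6)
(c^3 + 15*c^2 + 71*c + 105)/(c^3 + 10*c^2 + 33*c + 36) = (c^2 + 12*c + 35)/(c^2 + 7*c + 12)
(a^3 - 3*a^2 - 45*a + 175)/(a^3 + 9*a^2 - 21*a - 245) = (a - 5)/(a + 7)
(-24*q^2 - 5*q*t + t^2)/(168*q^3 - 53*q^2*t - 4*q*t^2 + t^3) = (-3*q - t)/(21*q^2 - 4*q*t - t^2)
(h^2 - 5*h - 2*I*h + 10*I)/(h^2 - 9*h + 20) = (h - 2*I)/(h - 4)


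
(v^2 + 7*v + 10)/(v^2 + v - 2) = (v + 5)/(v - 1)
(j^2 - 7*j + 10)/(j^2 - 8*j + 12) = (j - 5)/(j - 6)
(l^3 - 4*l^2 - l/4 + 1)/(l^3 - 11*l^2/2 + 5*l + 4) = (l - 1/2)/(l - 2)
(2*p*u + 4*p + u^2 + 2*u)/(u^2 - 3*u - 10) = (2*p + u)/(u - 5)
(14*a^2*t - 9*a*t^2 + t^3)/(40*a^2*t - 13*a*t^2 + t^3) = (14*a^2 - 9*a*t + t^2)/(40*a^2 - 13*a*t + t^2)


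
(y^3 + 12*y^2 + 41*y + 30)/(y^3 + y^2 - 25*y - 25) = (y + 6)/(y - 5)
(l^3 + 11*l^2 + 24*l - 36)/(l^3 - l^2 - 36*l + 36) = (l + 6)/(l - 6)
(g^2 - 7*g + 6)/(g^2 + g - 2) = (g - 6)/(g + 2)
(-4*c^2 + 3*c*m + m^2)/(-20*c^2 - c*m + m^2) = (c - m)/(5*c - m)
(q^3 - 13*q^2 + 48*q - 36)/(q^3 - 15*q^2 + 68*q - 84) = (q^2 - 7*q + 6)/(q^2 - 9*q + 14)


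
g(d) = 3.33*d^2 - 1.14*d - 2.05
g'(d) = 6.66*d - 1.14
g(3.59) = 36.77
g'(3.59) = 22.77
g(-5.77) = 115.39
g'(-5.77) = -39.57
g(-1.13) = 3.49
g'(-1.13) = -8.67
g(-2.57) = 22.87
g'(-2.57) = -18.26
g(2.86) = 21.93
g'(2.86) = 17.91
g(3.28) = 30.04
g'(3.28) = 20.70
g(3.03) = 25.07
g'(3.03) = 19.04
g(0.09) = -2.13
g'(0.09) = -0.54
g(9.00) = 257.42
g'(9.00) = 58.80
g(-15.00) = 764.30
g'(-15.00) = -101.04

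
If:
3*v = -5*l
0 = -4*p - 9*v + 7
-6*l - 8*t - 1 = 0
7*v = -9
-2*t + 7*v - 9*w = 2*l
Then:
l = 27/35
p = 65/14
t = -197/280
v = -9/7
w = -1279/1260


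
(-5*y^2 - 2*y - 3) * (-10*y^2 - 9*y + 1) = 50*y^4 + 65*y^3 + 43*y^2 + 25*y - 3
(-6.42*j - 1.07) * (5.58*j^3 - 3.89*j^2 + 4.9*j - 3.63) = -35.8236*j^4 + 19.0032*j^3 - 27.2957*j^2 + 18.0616*j + 3.8841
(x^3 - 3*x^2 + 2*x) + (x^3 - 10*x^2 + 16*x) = 2*x^3 - 13*x^2 + 18*x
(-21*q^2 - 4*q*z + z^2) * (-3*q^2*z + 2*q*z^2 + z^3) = 63*q^4*z - 30*q^3*z^2 - 32*q^2*z^3 - 2*q*z^4 + z^5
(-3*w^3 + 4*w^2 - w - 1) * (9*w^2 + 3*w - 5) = -27*w^5 + 27*w^4 + 18*w^3 - 32*w^2 + 2*w + 5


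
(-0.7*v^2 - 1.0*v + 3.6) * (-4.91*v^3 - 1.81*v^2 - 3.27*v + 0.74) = 3.437*v^5 + 6.177*v^4 - 13.577*v^3 - 3.764*v^2 - 12.512*v + 2.664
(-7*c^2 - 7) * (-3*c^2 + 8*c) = 21*c^4 - 56*c^3 + 21*c^2 - 56*c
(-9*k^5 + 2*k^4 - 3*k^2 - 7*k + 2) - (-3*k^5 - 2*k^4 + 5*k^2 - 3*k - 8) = -6*k^5 + 4*k^4 - 8*k^2 - 4*k + 10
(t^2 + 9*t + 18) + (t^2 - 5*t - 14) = 2*t^2 + 4*t + 4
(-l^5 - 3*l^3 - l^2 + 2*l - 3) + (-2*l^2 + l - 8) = -l^5 - 3*l^3 - 3*l^2 + 3*l - 11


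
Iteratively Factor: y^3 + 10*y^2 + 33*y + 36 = (y + 3)*(y^2 + 7*y + 12) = (y + 3)*(y + 4)*(y + 3)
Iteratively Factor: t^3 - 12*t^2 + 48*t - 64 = (t - 4)*(t^2 - 8*t + 16) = (t - 4)^2*(t - 4)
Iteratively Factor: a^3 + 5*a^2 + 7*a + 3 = (a + 1)*(a^2 + 4*a + 3) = (a + 1)*(a + 3)*(a + 1)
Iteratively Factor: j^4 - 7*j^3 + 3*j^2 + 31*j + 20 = (j + 1)*(j^3 - 8*j^2 + 11*j + 20) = (j - 4)*(j + 1)*(j^2 - 4*j - 5) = (j - 5)*(j - 4)*(j + 1)*(j + 1)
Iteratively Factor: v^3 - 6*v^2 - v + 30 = (v - 3)*(v^2 - 3*v - 10) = (v - 5)*(v - 3)*(v + 2)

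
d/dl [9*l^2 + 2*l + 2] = 18*l + 2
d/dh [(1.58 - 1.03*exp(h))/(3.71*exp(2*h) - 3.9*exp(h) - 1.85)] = (3.8213*exp(2*h) - 11.7236*exp(h) + 8.0675)*exp(h)/(13.7641*exp(4*h) - 28.938*exp(3*h) + 1.483*exp(2*h) + 14.43*exp(h) + 3.4225)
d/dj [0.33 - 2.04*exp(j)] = -2.04*exp(j)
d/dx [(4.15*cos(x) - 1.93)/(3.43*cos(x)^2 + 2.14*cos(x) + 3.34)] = (14.2345*cos(x)^2 - 13.2398*cos(x) - 17.9912)*sin(x)/(11.7649*cos(x)^4 + 14.6804*cos(x)^3 + 27.492*cos(x)^2 + 14.2952*cos(x) + 11.1556)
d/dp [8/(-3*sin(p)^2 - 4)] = 96*sin(2*p)/(11 - 3*cos(2*p))^2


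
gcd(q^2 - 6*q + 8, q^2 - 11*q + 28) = q - 4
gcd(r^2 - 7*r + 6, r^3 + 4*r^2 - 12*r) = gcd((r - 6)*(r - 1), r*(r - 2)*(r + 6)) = 1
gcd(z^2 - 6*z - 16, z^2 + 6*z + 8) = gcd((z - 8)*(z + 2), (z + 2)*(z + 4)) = z + 2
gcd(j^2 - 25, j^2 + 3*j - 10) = j + 5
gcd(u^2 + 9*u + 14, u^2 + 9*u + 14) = u^2 + 9*u + 14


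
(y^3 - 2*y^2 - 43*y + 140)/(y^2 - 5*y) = y + 3 - 28/y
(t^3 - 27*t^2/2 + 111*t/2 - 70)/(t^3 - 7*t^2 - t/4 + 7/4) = 2*(2*t^2 - 13*t + 20)/(4*t^2 - 1)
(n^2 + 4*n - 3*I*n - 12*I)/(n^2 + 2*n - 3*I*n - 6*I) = (n + 4)/(n + 2)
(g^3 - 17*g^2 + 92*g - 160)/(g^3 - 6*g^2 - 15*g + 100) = (g^2 - 12*g + 32)/(g^2 - g - 20)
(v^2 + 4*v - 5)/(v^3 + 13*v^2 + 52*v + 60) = (v - 1)/(v^2 + 8*v + 12)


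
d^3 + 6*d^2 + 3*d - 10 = (d - 1)*(d + 2)*(d + 5)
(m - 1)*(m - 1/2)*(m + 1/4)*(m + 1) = m^4 - m^3/4 - 9*m^2/8 + m/4 + 1/8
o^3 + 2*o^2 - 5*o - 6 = (o - 2)*(o + 1)*(o + 3)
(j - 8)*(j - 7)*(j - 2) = j^3 - 17*j^2 + 86*j - 112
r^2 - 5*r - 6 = (r - 6)*(r + 1)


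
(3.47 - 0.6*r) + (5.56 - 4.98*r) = 9.03 - 5.58*r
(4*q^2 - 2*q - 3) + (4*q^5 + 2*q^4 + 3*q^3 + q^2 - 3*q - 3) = 4*q^5 + 2*q^4 + 3*q^3 + 5*q^2 - 5*q - 6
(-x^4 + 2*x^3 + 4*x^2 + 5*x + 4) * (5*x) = -5*x^5 + 10*x^4 + 20*x^3 + 25*x^2 + 20*x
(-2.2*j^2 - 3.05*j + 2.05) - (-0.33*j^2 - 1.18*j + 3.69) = -1.87*j^2 - 1.87*j - 1.64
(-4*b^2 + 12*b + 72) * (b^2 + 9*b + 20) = -4*b^4 - 24*b^3 + 100*b^2 + 888*b + 1440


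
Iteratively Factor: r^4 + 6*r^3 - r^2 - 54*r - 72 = (r - 3)*(r^3 + 9*r^2 + 26*r + 24) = (r - 3)*(r + 2)*(r^2 + 7*r + 12) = (r - 3)*(r + 2)*(r + 4)*(r + 3)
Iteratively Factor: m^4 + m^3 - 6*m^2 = (m + 3)*(m^3 - 2*m^2) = m*(m + 3)*(m^2 - 2*m) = m*(m - 2)*(m + 3)*(m)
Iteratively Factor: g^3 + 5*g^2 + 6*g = (g + 3)*(g^2 + 2*g) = (g + 2)*(g + 3)*(g)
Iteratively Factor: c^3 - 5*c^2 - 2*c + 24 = (c - 3)*(c^2 - 2*c - 8) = (c - 4)*(c - 3)*(c + 2)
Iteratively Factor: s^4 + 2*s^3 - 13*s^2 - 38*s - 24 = (s - 4)*(s^3 + 6*s^2 + 11*s + 6) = (s - 4)*(s + 2)*(s^2 + 4*s + 3) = (s - 4)*(s + 1)*(s + 2)*(s + 3)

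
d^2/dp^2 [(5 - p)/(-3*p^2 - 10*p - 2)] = 2*((5 - 9*p)*(3*p^2 + 10*p + 2) + 4*(p - 5)*(3*p + 5)^2)/(3*p^2 + 10*p + 2)^3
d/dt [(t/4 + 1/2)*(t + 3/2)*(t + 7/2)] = 3*t^2/4 + 7*t/2 + 61/16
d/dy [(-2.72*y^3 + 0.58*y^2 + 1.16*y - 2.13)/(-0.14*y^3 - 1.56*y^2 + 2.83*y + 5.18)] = (4.3244*y^4 - 15.0704*y^3 - 39.7124*y^2 - 0.636800000000001*y + 12.0367)/(0.0196*y^6 + 0.4368*y^5 + 1.6412*y^4 - 10.28*y^3 - 8.1527*y^2 + 29.3188*y + 26.8324)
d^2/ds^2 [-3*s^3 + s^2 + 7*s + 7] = 2 - 18*s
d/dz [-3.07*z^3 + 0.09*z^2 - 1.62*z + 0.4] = -9.21*z^2 + 0.18*z - 1.62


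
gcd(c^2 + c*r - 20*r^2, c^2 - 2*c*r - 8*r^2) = -c + 4*r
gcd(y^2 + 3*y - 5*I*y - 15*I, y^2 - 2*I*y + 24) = 1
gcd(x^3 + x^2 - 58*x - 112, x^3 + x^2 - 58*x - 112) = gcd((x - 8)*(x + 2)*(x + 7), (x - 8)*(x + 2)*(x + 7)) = x^3 + x^2 - 58*x - 112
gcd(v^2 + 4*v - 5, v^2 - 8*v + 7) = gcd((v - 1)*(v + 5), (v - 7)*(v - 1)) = v - 1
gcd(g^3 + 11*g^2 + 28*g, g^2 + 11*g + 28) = g^2 + 11*g + 28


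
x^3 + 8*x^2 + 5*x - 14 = (x - 1)*(x + 2)*(x + 7)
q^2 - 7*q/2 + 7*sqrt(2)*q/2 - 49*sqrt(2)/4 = (q - 7/2)*(q + 7*sqrt(2)/2)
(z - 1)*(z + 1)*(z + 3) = z^3 + 3*z^2 - z - 3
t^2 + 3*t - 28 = (t - 4)*(t + 7)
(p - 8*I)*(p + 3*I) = p^2 - 5*I*p + 24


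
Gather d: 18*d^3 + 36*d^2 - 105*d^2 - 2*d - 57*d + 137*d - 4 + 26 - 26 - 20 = 18*d^3 - 69*d^2 + 78*d - 24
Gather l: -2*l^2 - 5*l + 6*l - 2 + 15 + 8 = -2*l^2 + l + 21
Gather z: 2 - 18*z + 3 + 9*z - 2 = 3 - 9*z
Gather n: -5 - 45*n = -45*n - 5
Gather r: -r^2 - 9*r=-r^2 - 9*r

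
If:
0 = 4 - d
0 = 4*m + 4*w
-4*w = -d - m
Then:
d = 4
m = -4/5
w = 4/5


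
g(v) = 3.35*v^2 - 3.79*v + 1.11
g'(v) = 6.7*v - 3.79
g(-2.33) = 28.13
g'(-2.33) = -19.40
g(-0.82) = 6.47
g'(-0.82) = -9.28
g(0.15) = 0.62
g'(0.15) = -2.78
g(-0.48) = 3.70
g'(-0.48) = -7.01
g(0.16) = 0.59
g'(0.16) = -2.72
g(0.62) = 0.05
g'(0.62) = 0.36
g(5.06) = 67.70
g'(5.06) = 30.11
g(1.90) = 6.00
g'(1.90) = 8.94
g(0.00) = 1.11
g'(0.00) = -3.79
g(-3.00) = 42.63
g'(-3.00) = -23.89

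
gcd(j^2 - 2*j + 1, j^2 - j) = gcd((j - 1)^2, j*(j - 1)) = j - 1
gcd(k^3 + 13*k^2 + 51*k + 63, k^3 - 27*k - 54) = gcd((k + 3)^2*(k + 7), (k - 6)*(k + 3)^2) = k^2 + 6*k + 9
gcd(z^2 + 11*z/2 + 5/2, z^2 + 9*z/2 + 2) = z + 1/2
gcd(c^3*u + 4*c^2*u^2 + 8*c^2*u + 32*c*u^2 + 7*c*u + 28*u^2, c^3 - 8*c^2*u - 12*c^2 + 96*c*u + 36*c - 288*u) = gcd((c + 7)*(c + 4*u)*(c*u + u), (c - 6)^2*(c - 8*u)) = 1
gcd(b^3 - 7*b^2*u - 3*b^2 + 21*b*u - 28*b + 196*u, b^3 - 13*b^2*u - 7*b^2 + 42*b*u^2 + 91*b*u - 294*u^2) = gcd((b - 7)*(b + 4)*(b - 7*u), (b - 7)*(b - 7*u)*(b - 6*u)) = -b^2 + 7*b*u + 7*b - 49*u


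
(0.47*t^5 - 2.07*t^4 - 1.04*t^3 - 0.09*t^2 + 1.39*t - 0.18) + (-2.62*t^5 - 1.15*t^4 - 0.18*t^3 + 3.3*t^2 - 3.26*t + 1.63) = -2.15*t^5 - 3.22*t^4 - 1.22*t^3 + 3.21*t^2 - 1.87*t + 1.45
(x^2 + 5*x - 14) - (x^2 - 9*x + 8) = 14*x - 22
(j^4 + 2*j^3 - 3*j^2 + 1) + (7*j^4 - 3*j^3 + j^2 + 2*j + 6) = 8*j^4 - j^3 - 2*j^2 + 2*j + 7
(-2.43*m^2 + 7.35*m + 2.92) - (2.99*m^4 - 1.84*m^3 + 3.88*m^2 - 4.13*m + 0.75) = -2.99*m^4 + 1.84*m^3 - 6.31*m^2 + 11.48*m + 2.17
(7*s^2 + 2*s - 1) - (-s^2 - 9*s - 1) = 8*s^2 + 11*s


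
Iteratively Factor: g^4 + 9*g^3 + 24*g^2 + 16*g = (g)*(g^3 + 9*g^2 + 24*g + 16) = g*(g + 4)*(g^2 + 5*g + 4) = g*(g + 4)^2*(g + 1)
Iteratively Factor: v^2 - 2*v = (v - 2)*(v)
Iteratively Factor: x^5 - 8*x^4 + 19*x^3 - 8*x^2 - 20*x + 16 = (x - 1)*(x^4 - 7*x^3 + 12*x^2 + 4*x - 16) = (x - 2)*(x - 1)*(x^3 - 5*x^2 + 2*x + 8) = (x - 2)*(x - 1)*(x + 1)*(x^2 - 6*x + 8) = (x - 2)^2*(x - 1)*(x + 1)*(x - 4)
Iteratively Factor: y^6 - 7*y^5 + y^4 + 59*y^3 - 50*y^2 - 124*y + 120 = (y + 2)*(y^5 - 9*y^4 + 19*y^3 + 21*y^2 - 92*y + 60) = (y - 2)*(y + 2)*(y^4 - 7*y^3 + 5*y^2 + 31*y - 30) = (y - 3)*(y - 2)*(y + 2)*(y^3 - 4*y^2 - 7*y + 10) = (y - 3)*(y - 2)*(y + 2)^2*(y^2 - 6*y + 5) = (y - 3)*(y - 2)*(y - 1)*(y + 2)^2*(y - 5)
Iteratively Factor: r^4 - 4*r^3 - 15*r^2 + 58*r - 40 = (r - 1)*(r^3 - 3*r^2 - 18*r + 40) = (r - 5)*(r - 1)*(r^2 + 2*r - 8) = (r - 5)*(r - 2)*(r - 1)*(r + 4)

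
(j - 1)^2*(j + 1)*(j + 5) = j^4 + 4*j^3 - 6*j^2 - 4*j + 5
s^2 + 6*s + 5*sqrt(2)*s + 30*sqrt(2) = (s + 6)*(s + 5*sqrt(2))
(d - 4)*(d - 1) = d^2 - 5*d + 4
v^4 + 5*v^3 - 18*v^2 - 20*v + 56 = (v - 2)^2*(v + 2)*(v + 7)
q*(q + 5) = q^2 + 5*q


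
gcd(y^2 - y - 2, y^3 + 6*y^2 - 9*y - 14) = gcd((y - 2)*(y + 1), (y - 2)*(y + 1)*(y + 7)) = y^2 - y - 2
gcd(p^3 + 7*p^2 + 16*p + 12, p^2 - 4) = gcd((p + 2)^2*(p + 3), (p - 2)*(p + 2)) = p + 2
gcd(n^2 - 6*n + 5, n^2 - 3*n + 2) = n - 1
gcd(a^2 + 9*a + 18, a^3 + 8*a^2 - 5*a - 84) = 1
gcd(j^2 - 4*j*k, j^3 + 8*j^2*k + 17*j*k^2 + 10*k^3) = 1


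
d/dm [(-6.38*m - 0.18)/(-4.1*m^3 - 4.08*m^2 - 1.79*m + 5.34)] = (26.158*m^3 + 26.0304*m^2 + 11.4202*m - (6.38*m + 0.18)*(12.3*m^2 + 8.16*m + 1.79) - 34.0692)/(4.1*m^3 + 4.08*m^2 + 1.79*m - 5.34)^2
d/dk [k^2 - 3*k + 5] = 2*k - 3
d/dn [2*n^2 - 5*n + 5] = 4*n - 5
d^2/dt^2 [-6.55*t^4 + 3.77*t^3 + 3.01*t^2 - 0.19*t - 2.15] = -78.6*t^2 + 22.62*t + 6.02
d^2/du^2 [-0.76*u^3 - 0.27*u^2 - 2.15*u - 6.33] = -4.56*u - 0.54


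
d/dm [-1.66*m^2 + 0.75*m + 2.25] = 0.75 - 3.32*m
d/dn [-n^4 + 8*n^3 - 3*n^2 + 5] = 2*n*(-2*n^2 + 12*n - 3)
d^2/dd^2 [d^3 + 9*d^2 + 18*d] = 6*d + 18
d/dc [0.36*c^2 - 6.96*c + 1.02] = 0.72*c - 6.96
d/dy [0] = 0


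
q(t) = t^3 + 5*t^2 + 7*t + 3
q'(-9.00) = 160.00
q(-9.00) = -384.00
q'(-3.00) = 4.00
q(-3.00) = 0.00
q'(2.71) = 56.13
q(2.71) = 78.59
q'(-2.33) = -0.01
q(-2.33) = 1.19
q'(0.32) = 10.51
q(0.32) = 5.78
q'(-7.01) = 84.32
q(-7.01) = -144.84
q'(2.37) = 47.55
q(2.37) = 60.99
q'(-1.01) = -0.04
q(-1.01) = 0.00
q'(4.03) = 96.02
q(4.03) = 177.87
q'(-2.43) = 0.41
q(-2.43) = 1.17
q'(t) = 3*t^2 + 10*t + 7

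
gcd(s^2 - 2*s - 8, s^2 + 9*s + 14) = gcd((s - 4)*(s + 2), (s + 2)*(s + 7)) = s + 2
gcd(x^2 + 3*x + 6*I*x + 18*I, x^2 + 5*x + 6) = x + 3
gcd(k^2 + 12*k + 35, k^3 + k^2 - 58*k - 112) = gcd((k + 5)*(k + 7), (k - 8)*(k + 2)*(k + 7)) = k + 7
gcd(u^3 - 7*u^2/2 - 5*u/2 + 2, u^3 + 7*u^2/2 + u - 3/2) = u^2 + u/2 - 1/2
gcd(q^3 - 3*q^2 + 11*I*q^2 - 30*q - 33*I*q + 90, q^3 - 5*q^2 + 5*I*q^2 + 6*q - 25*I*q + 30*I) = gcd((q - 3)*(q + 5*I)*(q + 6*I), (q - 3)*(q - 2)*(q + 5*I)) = q^2 + q*(-3 + 5*I) - 15*I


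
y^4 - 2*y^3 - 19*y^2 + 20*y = y*(y - 5)*(y - 1)*(y + 4)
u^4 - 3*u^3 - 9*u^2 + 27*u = u*(u - 3)^2*(u + 3)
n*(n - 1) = n^2 - n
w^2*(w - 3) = w^3 - 3*w^2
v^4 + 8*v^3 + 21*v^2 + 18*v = v*(v + 2)*(v + 3)^2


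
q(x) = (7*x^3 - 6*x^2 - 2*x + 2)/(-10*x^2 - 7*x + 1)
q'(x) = (20*x + 7)*(7*x^3 - 6*x^2 - 2*x + 2)/(-10*x^2 - 7*x + 1)^2 + (21*x^2 - 12*x - 2)/(-10*x^2 - 7*x + 1) = (-70*x^4 - 98*x^3 + 43*x^2 + 28*x + 12)/(100*x^4 + 140*x^3 + 29*x^2 - 14*x + 1)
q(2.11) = -0.63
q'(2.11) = -0.60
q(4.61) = -2.26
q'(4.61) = -0.68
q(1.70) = -0.39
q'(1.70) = -0.56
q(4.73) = -2.34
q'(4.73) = -0.68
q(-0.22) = 1.01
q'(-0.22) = 2.08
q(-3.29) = 3.63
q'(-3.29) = -0.61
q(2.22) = -0.70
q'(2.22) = -0.61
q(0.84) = -0.02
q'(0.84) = -0.19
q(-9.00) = 7.47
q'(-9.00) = -0.69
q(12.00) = -7.36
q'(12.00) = -0.70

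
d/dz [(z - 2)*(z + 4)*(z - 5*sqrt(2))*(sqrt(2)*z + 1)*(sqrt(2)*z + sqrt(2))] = 10*z^4 - 36*sqrt(2)*z^3 + 24*z^3 - 81*sqrt(2)*z^2 - 66*z^2 - 92*z + 108*sqrt(2)*z + 60 + 72*sqrt(2)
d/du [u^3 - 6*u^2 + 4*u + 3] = 3*u^2 - 12*u + 4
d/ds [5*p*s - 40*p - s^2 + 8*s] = 5*p - 2*s + 8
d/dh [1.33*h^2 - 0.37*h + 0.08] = 2.66*h - 0.37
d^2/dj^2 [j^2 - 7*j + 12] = 2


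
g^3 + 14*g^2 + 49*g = g*(g + 7)^2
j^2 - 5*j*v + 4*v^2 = (j - 4*v)*(j - v)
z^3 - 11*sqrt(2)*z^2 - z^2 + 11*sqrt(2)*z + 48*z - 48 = (z - 1)*(z - 8*sqrt(2))*(z - 3*sqrt(2))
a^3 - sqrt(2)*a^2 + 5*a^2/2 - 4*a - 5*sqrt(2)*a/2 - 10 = (a + 5/2)*(a - 2*sqrt(2))*(a + sqrt(2))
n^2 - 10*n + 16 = (n - 8)*(n - 2)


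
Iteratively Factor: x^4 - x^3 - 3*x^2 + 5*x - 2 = (x - 1)*(x^3 - 3*x + 2) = (x - 1)^2*(x^2 + x - 2) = (x - 1)^3*(x + 2)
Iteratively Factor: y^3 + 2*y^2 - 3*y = (y + 3)*(y^2 - y) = (y - 1)*(y + 3)*(y)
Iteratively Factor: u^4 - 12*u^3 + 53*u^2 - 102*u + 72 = (u - 2)*(u^3 - 10*u^2 + 33*u - 36) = (u - 3)*(u - 2)*(u^2 - 7*u + 12) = (u - 3)^2*(u - 2)*(u - 4)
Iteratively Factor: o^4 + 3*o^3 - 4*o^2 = (o)*(o^3 + 3*o^2 - 4*o) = o*(o - 1)*(o^2 + 4*o) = o^2*(o - 1)*(o + 4)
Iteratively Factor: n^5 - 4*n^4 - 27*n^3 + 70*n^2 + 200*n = (n + 4)*(n^4 - 8*n^3 + 5*n^2 + 50*n) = n*(n + 4)*(n^3 - 8*n^2 + 5*n + 50) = n*(n - 5)*(n + 4)*(n^2 - 3*n - 10) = n*(n - 5)^2*(n + 4)*(n + 2)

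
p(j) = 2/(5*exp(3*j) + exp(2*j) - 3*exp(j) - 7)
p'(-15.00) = 0.00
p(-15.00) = -0.29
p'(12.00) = 0.00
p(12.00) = 0.00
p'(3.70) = -0.00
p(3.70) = 0.00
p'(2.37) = -0.00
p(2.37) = 0.00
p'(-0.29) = -0.24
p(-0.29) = -0.30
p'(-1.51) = 0.01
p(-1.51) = -0.26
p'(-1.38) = 0.01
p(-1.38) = -0.26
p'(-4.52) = 0.00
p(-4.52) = -0.28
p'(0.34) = -3.86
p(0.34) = 0.43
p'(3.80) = -0.00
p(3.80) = 0.00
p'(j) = 2*(-15*exp(3*j) - 2*exp(2*j) + 3*exp(j))/(5*exp(3*j) + exp(2*j) - 3*exp(j) - 7)^2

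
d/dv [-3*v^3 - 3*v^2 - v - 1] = -9*v^2 - 6*v - 1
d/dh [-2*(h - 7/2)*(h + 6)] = -4*h - 5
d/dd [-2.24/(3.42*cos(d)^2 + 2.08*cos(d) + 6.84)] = -(15.3216*cos(d) + 4.6592)*sin(d)/(3.42*cos(d)^2 + 2.08*cos(d) + 6.84)^2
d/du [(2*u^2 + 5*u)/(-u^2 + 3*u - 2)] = (11*u^2 - 8*u - 10)/(u^4 - 6*u^3 + 13*u^2 - 12*u + 4)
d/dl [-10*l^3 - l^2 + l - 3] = -30*l^2 - 2*l + 1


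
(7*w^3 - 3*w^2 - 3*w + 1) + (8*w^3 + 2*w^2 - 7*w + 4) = 15*w^3 - w^2 - 10*w + 5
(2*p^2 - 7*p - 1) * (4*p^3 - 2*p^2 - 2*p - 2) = 8*p^5 - 32*p^4 + 6*p^3 + 12*p^2 + 16*p + 2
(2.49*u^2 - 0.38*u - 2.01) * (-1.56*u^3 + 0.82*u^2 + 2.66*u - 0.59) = -3.8844*u^5 + 2.6346*u^4 + 9.4474*u^3 - 4.1281*u^2 - 5.1224*u + 1.1859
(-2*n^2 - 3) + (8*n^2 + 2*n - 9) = 6*n^2 + 2*n - 12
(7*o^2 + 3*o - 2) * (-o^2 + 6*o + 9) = -7*o^4 + 39*o^3 + 83*o^2 + 15*o - 18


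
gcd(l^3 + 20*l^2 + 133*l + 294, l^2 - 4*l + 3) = 1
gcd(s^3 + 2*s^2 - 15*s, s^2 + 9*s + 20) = s + 5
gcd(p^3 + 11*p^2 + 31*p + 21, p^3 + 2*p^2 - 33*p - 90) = p + 3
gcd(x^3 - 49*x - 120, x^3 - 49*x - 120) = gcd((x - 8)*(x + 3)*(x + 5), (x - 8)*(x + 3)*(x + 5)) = x^3 - 49*x - 120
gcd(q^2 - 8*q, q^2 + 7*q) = q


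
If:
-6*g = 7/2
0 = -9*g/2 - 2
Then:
No Solution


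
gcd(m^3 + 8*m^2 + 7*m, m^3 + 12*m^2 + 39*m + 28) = m^2 + 8*m + 7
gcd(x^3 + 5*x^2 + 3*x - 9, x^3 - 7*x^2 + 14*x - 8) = x - 1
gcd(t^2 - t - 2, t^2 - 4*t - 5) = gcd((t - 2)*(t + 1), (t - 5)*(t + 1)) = t + 1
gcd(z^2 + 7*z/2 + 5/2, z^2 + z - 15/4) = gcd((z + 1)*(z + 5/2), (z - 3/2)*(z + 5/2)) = z + 5/2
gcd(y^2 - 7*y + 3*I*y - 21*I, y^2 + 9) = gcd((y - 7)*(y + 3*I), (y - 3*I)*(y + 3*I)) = y + 3*I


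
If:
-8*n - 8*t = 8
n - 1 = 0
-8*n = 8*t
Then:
No Solution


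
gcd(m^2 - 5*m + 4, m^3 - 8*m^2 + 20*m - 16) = m - 4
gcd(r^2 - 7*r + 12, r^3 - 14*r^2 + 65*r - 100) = r - 4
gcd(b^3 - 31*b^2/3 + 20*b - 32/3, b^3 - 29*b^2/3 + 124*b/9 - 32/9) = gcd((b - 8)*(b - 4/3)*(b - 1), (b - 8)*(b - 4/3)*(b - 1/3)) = b^2 - 28*b/3 + 32/3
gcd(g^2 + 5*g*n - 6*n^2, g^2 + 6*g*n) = g + 6*n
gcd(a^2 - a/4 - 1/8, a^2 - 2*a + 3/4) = a - 1/2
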